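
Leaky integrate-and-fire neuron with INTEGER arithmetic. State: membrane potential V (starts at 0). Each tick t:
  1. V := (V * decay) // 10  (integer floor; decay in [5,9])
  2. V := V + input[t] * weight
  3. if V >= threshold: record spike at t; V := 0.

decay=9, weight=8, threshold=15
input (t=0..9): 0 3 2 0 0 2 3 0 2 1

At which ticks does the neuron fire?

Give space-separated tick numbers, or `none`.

t=0: input=0 -> V=0
t=1: input=3 -> V=0 FIRE
t=2: input=2 -> V=0 FIRE
t=3: input=0 -> V=0
t=4: input=0 -> V=0
t=5: input=2 -> V=0 FIRE
t=6: input=3 -> V=0 FIRE
t=7: input=0 -> V=0
t=8: input=2 -> V=0 FIRE
t=9: input=1 -> V=8

Answer: 1 2 5 6 8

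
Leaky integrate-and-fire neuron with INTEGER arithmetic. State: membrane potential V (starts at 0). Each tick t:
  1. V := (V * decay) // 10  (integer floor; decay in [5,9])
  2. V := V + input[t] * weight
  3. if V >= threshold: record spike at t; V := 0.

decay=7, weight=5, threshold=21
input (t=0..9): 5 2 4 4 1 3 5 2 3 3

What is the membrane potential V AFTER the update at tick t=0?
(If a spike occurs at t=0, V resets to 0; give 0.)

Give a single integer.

t=0: input=5 -> V=0 FIRE
t=1: input=2 -> V=10
t=2: input=4 -> V=0 FIRE
t=3: input=4 -> V=20
t=4: input=1 -> V=19
t=5: input=3 -> V=0 FIRE
t=6: input=5 -> V=0 FIRE
t=7: input=2 -> V=10
t=8: input=3 -> V=0 FIRE
t=9: input=3 -> V=15

Answer: 0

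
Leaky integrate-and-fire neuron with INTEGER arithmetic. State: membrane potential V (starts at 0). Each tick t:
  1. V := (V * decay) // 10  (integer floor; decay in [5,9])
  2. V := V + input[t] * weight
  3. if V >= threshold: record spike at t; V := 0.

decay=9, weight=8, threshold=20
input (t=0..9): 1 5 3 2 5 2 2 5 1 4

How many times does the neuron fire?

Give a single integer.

Answer: 6

Derivation:
t=0: input=1 -> V=8
t=1: input=5 -> V=0 FIRE
t=2: input=3 -> V=0 FIRE
t=3: input=2 -> V=16
t=4: input=5 -> V=0 FIRE
t=5: input=2 -> V=16
t=6: input=2 -> V=0 FIRE
t=7: input=5 -> V=0 FIRE
t=8: input=1 -> V=8
t=9: input=4 -> V=0 FIRE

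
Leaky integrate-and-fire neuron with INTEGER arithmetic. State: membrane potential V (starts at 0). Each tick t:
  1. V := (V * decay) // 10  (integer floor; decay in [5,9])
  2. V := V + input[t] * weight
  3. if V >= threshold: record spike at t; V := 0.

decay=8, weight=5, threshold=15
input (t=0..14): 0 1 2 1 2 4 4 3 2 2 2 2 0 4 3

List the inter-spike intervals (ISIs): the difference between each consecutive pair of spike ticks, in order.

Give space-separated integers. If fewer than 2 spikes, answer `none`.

Answer: 2 1 1 2 2 2 1

Derivation:
t=0: input=0 -> V=0
t=1: input=1 -> V=5
t=2: input=2 -> V=14
t=3: input=1 -> V=0 FIRE
t=4: input=2 -> V=10
t=5: input=4 -> V=0 FIRE
t=6: input=4 -> V=0 FIRE
t=7: input=3 -> V=0 FIRE
t=8: input=2 -> V=10
t=9: input=2 -> V=0 FIRE
t=10: input=2 -> V=10
t=11: input=2 -> V=0 FIRE
t=12: input=0 -> V=0
t=13: input=4 -> V=0 FIRE
t=14: input=3 -> V=0 FIRE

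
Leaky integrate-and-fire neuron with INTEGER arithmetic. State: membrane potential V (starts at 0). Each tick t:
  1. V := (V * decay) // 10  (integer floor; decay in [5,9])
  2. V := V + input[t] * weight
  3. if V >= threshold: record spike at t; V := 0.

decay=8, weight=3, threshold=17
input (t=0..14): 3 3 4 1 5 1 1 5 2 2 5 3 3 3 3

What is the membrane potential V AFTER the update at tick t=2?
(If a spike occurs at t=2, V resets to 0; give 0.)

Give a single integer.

t=0: input=3 -> V=9
t=1: input=3 -> V=16
t=2: input=4 -> V=0 FIRE
t=3: input=1 -> V=3
t=4: input=5 -> V=0 FIRE
t=5: input=1 -> V=3
t=6: input=1 -> V=5
t=7: input=5 -> V=0 FIRE
t=8: input=2 -> V=6
t=9: input=2 -> V=10
t=10: input=5 -> V=0 FIRE
t=11: input=3 -> V=9
t=12: input=3 -> V=16
t=13: input=3 -> V=0 FIRE
t=14: input=3 -> V=9

Answer: 0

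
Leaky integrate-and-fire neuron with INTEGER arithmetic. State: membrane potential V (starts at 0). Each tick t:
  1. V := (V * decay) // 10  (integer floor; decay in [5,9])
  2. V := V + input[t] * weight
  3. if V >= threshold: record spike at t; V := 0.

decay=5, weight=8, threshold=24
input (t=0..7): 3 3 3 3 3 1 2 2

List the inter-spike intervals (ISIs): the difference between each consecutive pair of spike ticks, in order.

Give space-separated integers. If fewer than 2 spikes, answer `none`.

Answer: 1 1 1 1 3

Derivation:
t=0: input=3 -> V=0 FIRE
t=1: input=3 -> V=0 FIRE
t=2: input=3 -> V=0 FIRE
t=3: input=3 -> V=0 FIRE
t=4: input=3 -> V=0 FIRE
t=5: input=1 -> V=8
t=6: input=2 -> V=20
t=7: input=2 -> V=0 FIRE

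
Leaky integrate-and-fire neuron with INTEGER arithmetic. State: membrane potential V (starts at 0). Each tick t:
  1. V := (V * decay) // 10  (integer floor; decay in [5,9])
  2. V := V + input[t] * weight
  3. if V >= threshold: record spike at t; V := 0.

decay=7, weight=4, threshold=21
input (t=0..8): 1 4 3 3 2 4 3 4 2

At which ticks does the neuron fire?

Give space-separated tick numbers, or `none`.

t=0: input=1 -> V=4
t=1: input=4 -> V=18
t=2: input=3 -> V=0 FIRE
t=3: input=3 -> V=12
t=4: input=2 -> V=16
t=5: input=4 -> V=0 FIRE
t=6: input=3 -> V=12
t=7: input=4 -> V=0 FIRE
t=8: input=2 -> V=8

Answer: 2 5 7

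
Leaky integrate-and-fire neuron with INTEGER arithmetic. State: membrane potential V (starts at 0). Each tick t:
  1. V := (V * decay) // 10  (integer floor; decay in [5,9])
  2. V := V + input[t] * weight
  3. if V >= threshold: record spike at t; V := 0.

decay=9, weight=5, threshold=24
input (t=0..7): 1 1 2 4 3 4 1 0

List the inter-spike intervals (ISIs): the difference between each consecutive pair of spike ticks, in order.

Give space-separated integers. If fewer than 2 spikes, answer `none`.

Answer: 2

Derivation:
t=0: input=1 -> V=5
t=1: input=1 -> V=9
t=2: input=2 -> V=18
t=3: input=4 -> V=0 FIRE
t=4: input=3 -> V=15
t=5: input=4 -> V=0 FIRE
t=6: input=1 -> V=5
t=7: input=0 -> V=4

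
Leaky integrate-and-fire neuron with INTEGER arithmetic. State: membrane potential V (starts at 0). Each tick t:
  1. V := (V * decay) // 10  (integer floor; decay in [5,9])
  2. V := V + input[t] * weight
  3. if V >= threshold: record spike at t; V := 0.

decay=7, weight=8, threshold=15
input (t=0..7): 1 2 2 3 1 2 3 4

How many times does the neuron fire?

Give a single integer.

Answer: 6

Derivation:
t=0: input=1 -> V=8
t=1: input=2 -> V=0 FIRE
t=2: input=2 -> V=0 FIRE
t=3: input=3 -> V=0 FIRE
t=4: input=1 -> V=8
t=5: input=2 -> V=0 FIRE
t=6: input=3 -> V=0 FIRE
t=7: input=4 -> V=0 FIRE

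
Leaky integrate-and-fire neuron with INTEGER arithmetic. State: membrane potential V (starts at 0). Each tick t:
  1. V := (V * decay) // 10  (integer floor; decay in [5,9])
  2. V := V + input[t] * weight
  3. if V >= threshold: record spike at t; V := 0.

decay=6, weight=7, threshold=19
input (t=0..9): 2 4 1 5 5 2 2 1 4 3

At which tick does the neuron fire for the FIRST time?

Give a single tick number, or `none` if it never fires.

t=0: input=2 -> V=14
t=1: input=4 -> V=0 FIRE
t=2: input=1 -> V=7
t=3: input=5 -> V=0 FIRE
t=4: input=5 -> V=0 FIRE
t=5: input=2 -> V=14
t=6: input=2 -> V=0 FIRE
t=7: input=1 -> V=7
t=8: input=4 -> V=0 FIRE
t=9: input=3 -> V=0 FIRE

Answer: 1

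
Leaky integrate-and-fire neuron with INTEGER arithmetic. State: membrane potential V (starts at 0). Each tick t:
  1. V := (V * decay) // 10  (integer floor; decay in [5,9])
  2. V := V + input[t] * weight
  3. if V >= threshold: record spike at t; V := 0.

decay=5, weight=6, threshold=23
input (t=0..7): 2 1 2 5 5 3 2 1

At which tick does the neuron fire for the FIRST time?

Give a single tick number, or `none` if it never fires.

t=0: input=2 -> V=12
t=1: input=1 -> V=12
t=2: input=2 -> V=18
t=3: input=5 -> V=0 FIRE
t=4: input=5 -> V=0 FIRE
t=5: input=3 -> V=18
t=6: input=2 -> V=21
t=7: input=1 -> V=16

Answer: 3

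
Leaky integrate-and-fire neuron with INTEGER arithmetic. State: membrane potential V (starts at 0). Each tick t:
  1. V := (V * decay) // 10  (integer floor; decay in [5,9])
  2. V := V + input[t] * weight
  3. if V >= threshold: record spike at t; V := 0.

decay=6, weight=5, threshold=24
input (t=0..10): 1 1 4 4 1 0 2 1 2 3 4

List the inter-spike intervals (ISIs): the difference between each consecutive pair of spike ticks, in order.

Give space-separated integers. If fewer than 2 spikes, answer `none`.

Answer: 7

Derivation:
t=0: input=1 -> V=5
t=1: input=1 -> V=8
t=2: input=4 -> V=0 FIRE
t=3: input=4 -> V=20
t=4: input=1 -> V=17
t=5: input=0 -> V=10
t=6: input=2 -> V=16
t=7: input=1 -> V=14
t=8: input=2 -> V=18
t=9: input=3 -> V=0 FIRE
t=10: input=4 -> V=20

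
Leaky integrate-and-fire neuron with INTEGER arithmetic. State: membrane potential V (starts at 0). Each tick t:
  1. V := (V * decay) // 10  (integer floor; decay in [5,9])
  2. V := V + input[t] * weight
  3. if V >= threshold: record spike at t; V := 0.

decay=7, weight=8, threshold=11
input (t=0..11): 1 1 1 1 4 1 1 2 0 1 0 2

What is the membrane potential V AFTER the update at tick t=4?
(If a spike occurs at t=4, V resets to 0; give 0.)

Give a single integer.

t=0: input=1 -> V=8
t=1: input=1 -> V=0 FIRE
t=2: input=1 -> V=8
t=3: input=1 -> V=0 FIRE
t=4: input=4 -> V=0 FIRE
t=5: input=1 -> V=8
t=6: input=1 -> V=0 FIRE
t=7: input=2 -> V=0 FIRE
t=8: input=0 -> V=0
t=9: input=1 -> V=8
t=10: input=0 -> V=5
t=11: input=2 -> V=0 FIRE

Answer: 0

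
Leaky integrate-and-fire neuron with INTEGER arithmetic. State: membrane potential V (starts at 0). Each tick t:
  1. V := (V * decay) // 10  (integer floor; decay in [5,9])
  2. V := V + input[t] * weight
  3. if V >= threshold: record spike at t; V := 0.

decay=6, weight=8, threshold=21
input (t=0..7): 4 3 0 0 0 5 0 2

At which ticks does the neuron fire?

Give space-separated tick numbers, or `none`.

t=0: input=4 -> V=0 FIRE
t=1: input=3 -> V=0 FIRE
t=2: input=0 -> V=0
t=3: input=0 -> V=0
t=4: input=0 -> V=0
t=5: input=5 -> V=0 FIRE
t=6: input=0 -> V=0
t=7: input=2 -> V=16

Answer: 0 1 5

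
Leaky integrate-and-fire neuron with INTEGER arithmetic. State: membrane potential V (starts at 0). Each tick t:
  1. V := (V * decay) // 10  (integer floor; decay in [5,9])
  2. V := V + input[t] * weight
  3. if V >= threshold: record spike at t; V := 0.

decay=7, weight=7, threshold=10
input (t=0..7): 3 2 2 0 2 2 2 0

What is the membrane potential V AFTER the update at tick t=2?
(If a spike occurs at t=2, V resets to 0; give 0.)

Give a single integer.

t=0: input=3 -> V=0 FIRE
t=1: input=2 -> V=0 FIRE
t=2: input=2 -> V=0 FIRE
t=3: input=0 -> V=0
t=4: input=2 -> V=0 FIRE
t=5: input=2 -> V=0 FIRE
t=6: input=2 -> V=0 FIRE
t=7: input=0 -> V=0

Answer: 0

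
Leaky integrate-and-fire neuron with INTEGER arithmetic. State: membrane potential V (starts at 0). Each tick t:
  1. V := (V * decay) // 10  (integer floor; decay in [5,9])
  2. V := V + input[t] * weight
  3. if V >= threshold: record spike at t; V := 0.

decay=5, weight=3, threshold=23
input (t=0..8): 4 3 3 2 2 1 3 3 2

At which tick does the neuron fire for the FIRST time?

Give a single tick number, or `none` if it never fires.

Answer: none

Derivation:
t=0: input=4 -> V=12
t=1: input=3 -> V=15
t=2: input=3 -> V=16
t=3: input=2 -> V=14
t=4: input=2 -> V=13
t=5: input=1 -> V=9
t=6: input=3 -> V=13
t=7: input=3 -> V=15
t=8: input=2 -> V=13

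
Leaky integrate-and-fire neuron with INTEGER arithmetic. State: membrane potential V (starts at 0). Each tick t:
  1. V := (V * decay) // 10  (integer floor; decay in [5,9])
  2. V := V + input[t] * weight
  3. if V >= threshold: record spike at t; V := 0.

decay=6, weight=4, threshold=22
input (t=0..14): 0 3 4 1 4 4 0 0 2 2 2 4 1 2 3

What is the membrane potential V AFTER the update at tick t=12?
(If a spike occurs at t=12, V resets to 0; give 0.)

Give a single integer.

t=0: input=0 -> V=0
t=1: input=3 -> V=12
t=2: input=4 -> V=0 FIRE
t=3: input=1 -> V=4
t=4: input=4 -> V=18
t=5: input=4 -> V=0 FIRE
t=6: input=0 -> V=0
t=7: input=0 -> V=0
t=8: input=2 -> V=8
t=9: input=2 -> V=12
t=10: input=2 -> V=15
t=11: input=4 -> V=0 FIRE
t=12: input=1 -> V=4
t=13: input=2 -> V=10
t=14: input=3 -> V=18

Answer: 4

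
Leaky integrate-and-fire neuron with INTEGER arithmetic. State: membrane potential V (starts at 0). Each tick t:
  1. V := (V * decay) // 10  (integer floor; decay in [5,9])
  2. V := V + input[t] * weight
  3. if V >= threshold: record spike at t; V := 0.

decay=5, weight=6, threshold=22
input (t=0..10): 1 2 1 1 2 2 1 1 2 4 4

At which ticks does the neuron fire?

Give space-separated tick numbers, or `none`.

Answer: 9 10

Derivation:
t=0: input=1 -> V=6
t=1: input=2 -> V=15
t=2: input=1 -> V=13
t=3: input=1 -> V=12
t=4: input=2 -> V=18
t=5: input=2 -> V=21
t=6: input=1 -> V=16
t=7: input=1 -> V=14
t=8: input=2 -> V=19
t=9: input=4 -> V=0 FIRE
t=10: input=4 -> V=0 FIRE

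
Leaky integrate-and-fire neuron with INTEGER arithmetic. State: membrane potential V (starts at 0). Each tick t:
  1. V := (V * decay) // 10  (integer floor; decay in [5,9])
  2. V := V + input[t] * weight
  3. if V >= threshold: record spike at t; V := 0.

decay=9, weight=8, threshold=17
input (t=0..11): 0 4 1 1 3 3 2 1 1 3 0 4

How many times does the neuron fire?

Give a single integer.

Answer: 6

Derivation:
t=0: input=0 -> V=0
t=1: input=4 -> V=0 FIRE
t=2: input=1 -> V=8
t=3: input=1 -> V=15
t=4: input=3 -> V=0 FIRE
t=5: input=3 -> V=0 FIRE
t=6: input=2 -> V=16
t=7: input=1 -> V=0 FIRE
t=8: input=1 -> V=8
t=9: input=3 -> V=0 FIRE
t=10: input=0 -> V=0
t=11: input=4 -> V=0 FIRE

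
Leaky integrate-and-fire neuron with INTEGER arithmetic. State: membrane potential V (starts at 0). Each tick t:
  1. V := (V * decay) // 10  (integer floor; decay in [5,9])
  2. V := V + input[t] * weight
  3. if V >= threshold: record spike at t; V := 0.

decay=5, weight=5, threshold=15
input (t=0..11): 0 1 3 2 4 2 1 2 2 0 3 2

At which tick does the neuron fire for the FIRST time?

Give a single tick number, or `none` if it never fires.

t=0: input=0 -> V=0
t=1: input=1 -> V=5
t=2: input=3 -> V=0 FIRE
t=3: input=2 -> V=10
t=4: input=4 -> V=0 FIRE
t=5: input=2 -> V=10
t=6: input=1 -> V=10
t=7: input=2 -> V=0 FIRE
t=8: input=2 -> V=10
t=9: input=0 -> V=5
t=10: input=3 -> V=0 FIRE
t=11: input=2 -> V=10

Answer: 2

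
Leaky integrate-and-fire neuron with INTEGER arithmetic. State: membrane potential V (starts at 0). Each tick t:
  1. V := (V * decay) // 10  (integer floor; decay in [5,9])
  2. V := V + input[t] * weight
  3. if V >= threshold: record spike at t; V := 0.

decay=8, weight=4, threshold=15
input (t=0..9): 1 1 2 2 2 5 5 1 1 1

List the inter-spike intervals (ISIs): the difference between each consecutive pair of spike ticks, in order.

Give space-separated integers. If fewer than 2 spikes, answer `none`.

Answer: 2 1

Derivation:
t=0: input=1 -> V=4
t=1: input=1 -> V=7
t=2: input=2 -> V=13
t=3: input=2 -> V=0 FIRE
t=4: input=2 -> V=8
t=5: input=5 -> V=0 FIRE
t=6: input=5 -> V=0 FIRE
t=7: input=1 -> V=4
t=8: input=1 -> V=7
t=9: input=1 -> V=9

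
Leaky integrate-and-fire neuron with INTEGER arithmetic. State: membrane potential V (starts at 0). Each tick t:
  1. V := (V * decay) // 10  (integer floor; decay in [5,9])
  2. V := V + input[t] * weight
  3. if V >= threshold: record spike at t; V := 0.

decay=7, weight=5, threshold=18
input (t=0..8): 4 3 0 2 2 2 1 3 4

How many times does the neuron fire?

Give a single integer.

Answer: 4

Derivation:
t=0: input=4 -> V=0 FIRE
t=1: input=3 -> V=15
t=2: input=0 -> V=10
t=3: input=2 -> V=17
t=4: input=2 -> V=0 FIRE
t=5: input=2 -> V=10
t=6: input=1 -> V=12
t=7: input=3 -> V=0 FIRE
t=8: input=4 -> V=0 FIRE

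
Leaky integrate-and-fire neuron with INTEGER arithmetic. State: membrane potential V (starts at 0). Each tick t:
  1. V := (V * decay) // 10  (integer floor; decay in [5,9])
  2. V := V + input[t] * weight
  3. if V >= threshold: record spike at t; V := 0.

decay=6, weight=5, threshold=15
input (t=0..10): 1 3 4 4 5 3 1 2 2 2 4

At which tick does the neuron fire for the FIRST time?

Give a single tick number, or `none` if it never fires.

t=0: input=1 -> V=5
t=1: input=3 -> V=0 FIRE
t=2: input=4 -> V=0 FIRE
t=3: input=4 -> V=0 FIRE
t=4: input=5 -> V=0 FIRE
t=5: input=3 -> V=0 FIRE
t=6: input=1 -> V=5
t=7: input=2 -> V=13
t=8: input=2 -> V=0 FIRE
t=9: input=2 -> V=10
t=10: input=4 -> V=0 FIRE

Answer: 1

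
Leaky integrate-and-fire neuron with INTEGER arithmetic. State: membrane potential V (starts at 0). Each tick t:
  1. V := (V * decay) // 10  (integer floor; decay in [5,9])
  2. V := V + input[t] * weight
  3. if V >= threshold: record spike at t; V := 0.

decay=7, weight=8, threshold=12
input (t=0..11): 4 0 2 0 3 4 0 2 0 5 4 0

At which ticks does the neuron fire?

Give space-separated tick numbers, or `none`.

t=0: input=4 -> V=0 FIRE
t=1: input=0 -> V=0
t=2: input=2 -> V=0 FIRE
t=3: input=0 -> V=0
t=4: input=3 -> V=0 FIRE
t=5: input=4 -> V=0 FIRE
t=6: input=0 -> V=0
t=7: input=2 -> V=0 FIRE
t=8: input=0 -> V=0
t=9: input=5 -> V=0 FIRE
t=10: input=4 -> V=0 FIRE
t=11: input=0 -> V=0

Answer: 0 2 4 5 7 9 10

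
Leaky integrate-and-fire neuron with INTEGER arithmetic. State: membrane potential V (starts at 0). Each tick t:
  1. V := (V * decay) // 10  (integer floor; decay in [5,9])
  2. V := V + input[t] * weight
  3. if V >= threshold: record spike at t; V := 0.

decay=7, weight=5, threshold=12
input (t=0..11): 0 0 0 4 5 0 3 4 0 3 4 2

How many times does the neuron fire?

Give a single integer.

t=0: input=0 -> V=0
t=1: input=0 -> V=0
t=2: input=0 -> V=0
t=3: input=4 -> V=0 FIRE
t=4: input=5 -> V=0 FIRE
t=5: input=0 -> V=0
t=6: input=3 -> V=0 FIRE
t=7: input=4 -> V=0 FIRE
t=8: input=0 -> V=0
t=9: input=3 -> V=0 FIRE
t=10: input=4 -> V=0 FIRE
t=11: input=2 -> V=10

Answer: 6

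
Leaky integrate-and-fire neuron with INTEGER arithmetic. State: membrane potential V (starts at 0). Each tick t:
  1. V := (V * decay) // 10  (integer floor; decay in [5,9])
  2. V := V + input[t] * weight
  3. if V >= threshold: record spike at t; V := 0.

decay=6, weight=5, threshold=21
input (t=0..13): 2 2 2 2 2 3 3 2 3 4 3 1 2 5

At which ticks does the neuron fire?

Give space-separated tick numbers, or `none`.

t=0: input=2 -> V=10
t=1: input=2 -> V=16
t=2: input=2 -> V=19
t=3: input=2 -> V=0 FIRE
t=4: input=2 -> V=10
t=5: input=3 -> V=0 FIRE
t=6: input=3 -> V=15
t=7: input=2 -> V=19
t=8: input=3 -> V=0 FIRE
t=9: input=4 -> V=20
t=10: input=3 -> V=0 FIRE
t=11: input=1 -> V=5
t=12: input=2 -> V=13
t=13: input=5 -> V=0 FIRE

Answer: 3 5 8 10 13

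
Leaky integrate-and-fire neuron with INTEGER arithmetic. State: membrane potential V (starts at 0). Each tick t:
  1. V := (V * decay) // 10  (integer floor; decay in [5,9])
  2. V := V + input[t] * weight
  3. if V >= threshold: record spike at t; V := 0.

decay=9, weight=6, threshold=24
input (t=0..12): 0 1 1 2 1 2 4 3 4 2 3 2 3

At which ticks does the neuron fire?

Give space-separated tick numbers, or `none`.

Answer: 4 6 8 10 12

Derivation:
t=0: input=0 -> V=0
t=1: input=1 -> V=6
t=2: input=1 -> V=11
t=3: input=2 -> V=21
t=4: input=1 -> V=0 FIRE
t=5: input=2 -> V=12
t=6: input=4 -> V=0 FIRE
t=7: input=3 -> V=18
t=8: input=4 -> V=0 FIRE
t=9: input=2 -> V=12
t=10: input=3 -> V=0 FIRE
t=11: input=2 -> V=12
t=12: input=3 -> V=0 FIRE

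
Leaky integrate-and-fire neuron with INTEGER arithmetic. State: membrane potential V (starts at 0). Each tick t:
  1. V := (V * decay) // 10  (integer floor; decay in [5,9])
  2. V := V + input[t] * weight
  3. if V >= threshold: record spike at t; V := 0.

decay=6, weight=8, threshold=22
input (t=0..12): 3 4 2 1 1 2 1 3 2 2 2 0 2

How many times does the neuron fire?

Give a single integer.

t=0: input=3 -> V=0 FIRE
t=1: input=4 -> V=0 FIRE
t=2: input=2 -> V=16
t=3: input=1 -> V=17
t=4: input=1 -> V=18
t=5: input=2 -> V=0 FIRE
t=6: input=1 -> V=8
t=7: input=3 -> V=0 FIRE
t=8: input=2 -> V=16
t=9: input=2 -> V=0 FIRE
t=10: input=2 -> V=16
t=11: input=0 -> V=9
t=12: input=2 -> V=21

Answer: 5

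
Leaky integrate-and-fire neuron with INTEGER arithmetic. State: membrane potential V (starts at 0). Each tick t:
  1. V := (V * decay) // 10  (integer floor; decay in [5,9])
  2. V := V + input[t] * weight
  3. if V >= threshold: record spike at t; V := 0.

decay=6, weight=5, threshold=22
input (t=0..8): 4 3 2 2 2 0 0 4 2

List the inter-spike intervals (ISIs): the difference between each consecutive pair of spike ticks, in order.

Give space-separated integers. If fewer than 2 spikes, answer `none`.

Answer: 6

Derivation:
t=0: input=4 -> V=20
t=1: input=3 -> V=0 FIRE
t=2: input=2 -> V=10
t=3: input=2 -> V=16
t=4: input=2 -> V=19
t=5: input=0 -> V=11
t=6: input=0 -> V=6
t=7: input=4 -> V=0 FIRE
t=8: input=2 -> V=10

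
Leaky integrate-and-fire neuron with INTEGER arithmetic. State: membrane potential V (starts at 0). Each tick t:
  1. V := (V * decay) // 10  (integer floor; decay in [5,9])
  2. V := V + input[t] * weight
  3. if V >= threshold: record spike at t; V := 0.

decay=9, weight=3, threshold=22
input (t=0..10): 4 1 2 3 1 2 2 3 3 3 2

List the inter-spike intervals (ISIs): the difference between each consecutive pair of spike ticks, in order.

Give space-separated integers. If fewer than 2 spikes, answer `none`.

Answer: 5

Derivation:
t=0: input=4 -> V=12
t=1: input=1 -> V=13
t=2: input=2 -> V=17
t=3: input=3 -> V=0 FIRE
t=4: input=1 -> V=3
t=5: input=2 -> V=8
t=6: input=2 -> V=13
t=7: input=3 -> V=20
t=8: input=3 -> V=0 FIRE
t=9: input=3 -> V=9
t=10: input=2 -> V=14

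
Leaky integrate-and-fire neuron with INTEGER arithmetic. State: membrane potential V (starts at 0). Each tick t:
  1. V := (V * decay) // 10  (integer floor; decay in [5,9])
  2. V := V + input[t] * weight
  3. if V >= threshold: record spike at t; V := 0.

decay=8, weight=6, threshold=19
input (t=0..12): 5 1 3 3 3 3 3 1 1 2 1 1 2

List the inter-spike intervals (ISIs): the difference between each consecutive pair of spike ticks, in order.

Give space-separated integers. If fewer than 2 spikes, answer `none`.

Answer: 2 2 2 3 3

Derivation:
t=0: input=5 -> V=0 FIRE
t=1: input=1 -> V=6
t=2: input=3 -> V=0 FIRE
t=3: input=3 -> V=18
t=4: input=3 -> V=0 FIRE
t=5: input=3 -> V=18
t=6: input=3 -> V=0 FIRE
t=7: input=1 -> V=6
t=8: input=1 -> V=10
t=9: input=2 -> V=0 FIRE
t=10: input=1 -> V=6
t=11: input=1 -> V=10
t=12: input=2 -> V=0 FIRE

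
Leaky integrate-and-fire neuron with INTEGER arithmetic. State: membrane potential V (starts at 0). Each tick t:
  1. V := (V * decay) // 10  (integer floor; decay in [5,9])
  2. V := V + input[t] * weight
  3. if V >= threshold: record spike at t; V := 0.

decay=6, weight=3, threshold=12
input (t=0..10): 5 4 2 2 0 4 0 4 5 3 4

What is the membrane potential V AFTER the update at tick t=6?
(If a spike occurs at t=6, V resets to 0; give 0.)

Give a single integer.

t=0: input=5 -> V=0 FIRE
t=1: input=4 -> V=0 FIRE
t=2: input=2 -> V=6
t=3: input=2 -> V=9
t=4: input=0 -> V=5
t=5: input=4 -> V=0 FIRE
t=6: input=0 -> V=0
t=7: input=4 -> V=0 FIRE
t=8: input=5 -> V=0 FIRE
t=9: input=3 -> V=9
t=10: input=4 -> V=0 FIRE

Answer: 0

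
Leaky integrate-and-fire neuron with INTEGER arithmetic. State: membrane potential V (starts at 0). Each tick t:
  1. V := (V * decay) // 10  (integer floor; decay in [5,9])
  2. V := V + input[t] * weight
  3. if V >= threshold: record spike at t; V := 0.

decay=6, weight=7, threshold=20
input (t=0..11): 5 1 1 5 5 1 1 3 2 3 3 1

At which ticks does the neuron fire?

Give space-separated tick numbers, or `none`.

t=0: input=5 -> V=0 FIRE
t=1: input=1 -> V=7
t=2: input=1 -> V=11
t=3: input=5 -> V=0 FIRE
t=4: input=5 -> V=0 FIRE
t=5: input=1 -> V=7
t=6: input=1 -> V=11
t=7: input=3 -> V=0 FIRE
t=8: input=2 -> V=14
t=9: input=3 -> V=0 FIRE
t=10: input=3 -> V=0 FIRE
t=11: input=1 -> V=7

Answer: 0 3 4 7 9 10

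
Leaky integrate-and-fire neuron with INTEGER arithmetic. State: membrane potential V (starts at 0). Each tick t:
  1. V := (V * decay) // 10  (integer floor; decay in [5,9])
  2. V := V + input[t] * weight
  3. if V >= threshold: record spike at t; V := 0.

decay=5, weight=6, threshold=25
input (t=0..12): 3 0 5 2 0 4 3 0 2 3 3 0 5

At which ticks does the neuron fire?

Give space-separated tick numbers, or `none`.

Answer: 2 5 9 12

Derivation:
t=0: input=3 -> V=18
t=1: input=0 -> V=9
t=2: input=5 -> V=0 FIRE
t=3: input=2 -> V=12
t=4: input=0 -> V=6
t=5: input=4 -> V=0 FIRE
t=6: input=3 -> V=18
t=7: input=0 -> V=9
t=8: input=2 -> V=16
t=9: input=3 -> V=0 FIRE
t=10: input=3 -> V=18
t=11: input=0 -> V=9
t=12: input=5 -> V=0 FIRE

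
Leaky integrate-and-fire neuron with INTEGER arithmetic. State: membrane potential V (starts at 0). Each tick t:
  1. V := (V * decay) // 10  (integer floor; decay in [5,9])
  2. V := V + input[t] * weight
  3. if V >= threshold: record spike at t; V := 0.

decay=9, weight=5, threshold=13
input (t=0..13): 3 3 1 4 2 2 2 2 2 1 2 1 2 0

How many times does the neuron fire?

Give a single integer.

t=0: input=3 -> V=0 FIRE
t=1: input=3 -> V=0 FIRE
t=2: input=1 -> V=5
t=3: input=4 -> V=0 FIRE
t=4: input=2 -> V=10
t=5: input=2 -> V=0 FIRE
t=6: input=2 -> V=10
t=7: input=2 -> V=0 FIRE
t=8: input=2 -> V=10
t=9: input=1 -> V=0 FIRE
t=10: input=2 -> V=10
t=11: input=1 -> V=0 FIRE
t=12: input=2 -> V=10
t=13: input=0 -> V=9

Answer: 7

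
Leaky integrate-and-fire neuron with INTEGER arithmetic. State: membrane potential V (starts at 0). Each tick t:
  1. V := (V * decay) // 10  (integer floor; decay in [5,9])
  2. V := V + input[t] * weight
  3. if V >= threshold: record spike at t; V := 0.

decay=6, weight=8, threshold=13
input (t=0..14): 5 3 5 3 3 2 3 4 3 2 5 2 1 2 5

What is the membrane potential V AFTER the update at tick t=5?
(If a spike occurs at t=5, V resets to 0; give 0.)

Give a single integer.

Answer: 0

Derivation:
t=0: input=5 -> V=0 FIRE
t=1: input=3 -> V=0 FIRE
t=2: input=5 -> V=0 FIRE
t=3: input=3 -> V=0 FIRE
t=4: input=3 -> V=0 FIRE
t=5: input=2 -> V=0 FIRE
t=6: input=3 -> V=0 FIRE
t=7: input=4 -> V=0 FIRE
t=8: input=3 -> V=0 FIRE
t=9: input=2 -> V=0 FIRE
t=10: input=5 -> V=0 FIRE
t=11: input=2 -> V=0 FIRE
t=12: input=1 -> V=8
t=13: input=2 -> V=0 FIRE
t=14: input=5 -> V=0 FIRE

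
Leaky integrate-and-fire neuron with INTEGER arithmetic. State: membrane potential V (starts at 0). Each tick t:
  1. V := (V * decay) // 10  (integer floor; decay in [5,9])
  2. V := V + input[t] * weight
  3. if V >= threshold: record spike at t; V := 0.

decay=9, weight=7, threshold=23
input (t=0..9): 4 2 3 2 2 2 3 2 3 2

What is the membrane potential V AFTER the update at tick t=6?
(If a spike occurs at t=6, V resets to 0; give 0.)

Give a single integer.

t=0: input=4 -> V=0 FIRE
t=1: input=2 -> V=14
t=2: input=3 -> V=0 FIRE
t=3: input=2 -> V=14
t=4: input=2 -> V=0 FIRE
t=5: input=2 -> V=14
t=6: input=3 -> V=0 FIRE
t=7: input=2 -> V=14
t=8: input=3 -> V=0 FIRE
t=9: input=2 -> V=14

Answer: 0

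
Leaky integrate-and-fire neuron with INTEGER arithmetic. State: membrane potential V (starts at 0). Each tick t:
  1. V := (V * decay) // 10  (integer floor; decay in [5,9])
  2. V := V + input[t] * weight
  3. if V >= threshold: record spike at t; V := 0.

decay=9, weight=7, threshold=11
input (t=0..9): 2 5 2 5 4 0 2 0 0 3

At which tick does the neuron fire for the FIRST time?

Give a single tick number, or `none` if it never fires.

t=0: input=2 -> V=0 FIRE
t=1: input=5 -> V=0 FIRE
t=2: input=2 -> V=0 FIRE
t=3: input=5 -> V=0 FIRE
t=4: input=4 -> V=0 FIRE
t=5: input=0 -> V=0
t=6: input=2 -> V=0 FIRE
t=7: input=0 -> V=0
t=8: input=0 -> V=0
t=9: input=3 -> V=0 FIRE

Answer: 0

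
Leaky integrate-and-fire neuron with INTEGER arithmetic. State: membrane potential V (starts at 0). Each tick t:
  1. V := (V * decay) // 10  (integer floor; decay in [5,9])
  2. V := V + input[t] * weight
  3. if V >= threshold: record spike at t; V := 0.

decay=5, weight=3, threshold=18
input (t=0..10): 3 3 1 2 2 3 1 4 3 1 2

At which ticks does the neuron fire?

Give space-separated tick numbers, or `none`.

Answer: none

Derivation:
t=0: input=3 -> V=9
t=1: input=3 -> V=13
t=2: input=1 -> V=9
t=3: input=2 -> V=10
t=4: input=2 -> V=11
t=5: input=3 -> V=14
t=6: input=1 -> V=10
t=7: input=4 -> V=17
t=8: input=3 -> V=17
t=9: input=1 -> V=11
t=10: input=2 -> V=11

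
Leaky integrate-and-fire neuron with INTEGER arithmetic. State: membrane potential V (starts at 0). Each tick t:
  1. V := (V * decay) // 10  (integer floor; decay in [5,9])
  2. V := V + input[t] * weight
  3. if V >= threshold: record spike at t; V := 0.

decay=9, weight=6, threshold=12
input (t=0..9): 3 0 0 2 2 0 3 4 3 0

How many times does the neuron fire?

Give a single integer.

t=0: input=3 -> V=0 FIRE
t=1: input=0 -> V=0
t=2: input=0 -> V=0
t=3: input=2 -> V=0 FIRE
t=4: input=2 -> V=0 FIRE
t=5: input=0 -> V=0
t=6: input=3 -> V=0 FIRE
t=7: input=4 -> V=0 FIRE
t=8: input=3 -> V=0 FIRE
t=9: input=0 -> V=0

Answer: 6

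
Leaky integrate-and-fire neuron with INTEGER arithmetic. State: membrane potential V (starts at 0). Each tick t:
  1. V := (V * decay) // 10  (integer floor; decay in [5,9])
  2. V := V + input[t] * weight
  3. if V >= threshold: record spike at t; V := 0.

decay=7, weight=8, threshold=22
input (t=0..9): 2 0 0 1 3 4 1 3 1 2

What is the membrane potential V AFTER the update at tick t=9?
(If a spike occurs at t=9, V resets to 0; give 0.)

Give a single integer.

t=0: input=2 -> V=16
t=1: input=0 -> V=11
t=2: input=0 -> V=7
t=3: input=1 -> V=12
t=4: input=3 -> V=0 FIRE
t=5: input=4 -> V=0 FIRE
t=6: input=1 -> V=8
t=7: input=3 -> V=0 FIRE
t=8: input=1 -> V=8
t=9: input=2 -> V=21

Answer: 21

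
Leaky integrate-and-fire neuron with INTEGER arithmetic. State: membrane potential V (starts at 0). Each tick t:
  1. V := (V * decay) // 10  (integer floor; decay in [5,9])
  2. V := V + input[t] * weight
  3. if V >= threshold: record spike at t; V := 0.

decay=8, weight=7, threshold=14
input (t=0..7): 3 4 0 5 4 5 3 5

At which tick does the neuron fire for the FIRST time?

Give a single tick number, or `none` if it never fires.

t=0: input=3 -> V=0 FIRE
t=1: input=4 -> V=0 FIRE
t=2: input=0 -> V=0
t=3: input=5 -> V=0 FIRE
t=4: input=4 -> V=0 FIRE
t=5: input=5 -> V=0 FIRE
t=6: input=3 -> V=0 FIRE
t=7: input=5 -> V=0 FIRE

Answer: 0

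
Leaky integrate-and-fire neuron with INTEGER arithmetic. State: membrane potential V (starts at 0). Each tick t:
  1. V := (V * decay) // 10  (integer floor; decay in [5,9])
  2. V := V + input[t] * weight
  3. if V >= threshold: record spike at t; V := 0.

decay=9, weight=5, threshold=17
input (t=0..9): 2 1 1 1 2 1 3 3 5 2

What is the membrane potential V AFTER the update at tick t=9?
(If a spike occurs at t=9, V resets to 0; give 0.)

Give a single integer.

Answer: 10

Derivation:
t=0: input=2 -> V=10
t=1: input=1 -> V=14
t=2: input=1 -> V=0 FIRE
t=3: input=1 -> V=5
t=4: input=2 -> V=14
t=5: input=1 -> V=0 FIRE
t=6: input=3 -> V=15
t=7: input=3 -> V=0 FIRE
t=8: input=5 -> V=0 FIRE
t=9: input=2 -> V=10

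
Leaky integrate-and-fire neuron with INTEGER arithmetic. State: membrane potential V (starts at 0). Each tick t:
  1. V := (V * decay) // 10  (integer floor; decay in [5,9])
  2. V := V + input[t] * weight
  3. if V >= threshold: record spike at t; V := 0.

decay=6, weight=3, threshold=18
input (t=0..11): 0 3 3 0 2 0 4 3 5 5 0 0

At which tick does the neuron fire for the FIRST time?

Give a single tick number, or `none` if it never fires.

t=0: input=0 -> V=0
t=1: input=3 -> V=9
t=2: input=3 -> V=14
t=3: input=0 -> V=8
t=4: input=2 -> V=10
t=5: input=0 -> V=6
t=6: input=4 -> V=15
t=7: input=3 -> V=0 FIRE
t=8: input=5 -> V=15
t=9: input=5 -> V=0 FIRE
t=10: input=0 -> V=0
t=11: input=0 -> V=0

Answer: 7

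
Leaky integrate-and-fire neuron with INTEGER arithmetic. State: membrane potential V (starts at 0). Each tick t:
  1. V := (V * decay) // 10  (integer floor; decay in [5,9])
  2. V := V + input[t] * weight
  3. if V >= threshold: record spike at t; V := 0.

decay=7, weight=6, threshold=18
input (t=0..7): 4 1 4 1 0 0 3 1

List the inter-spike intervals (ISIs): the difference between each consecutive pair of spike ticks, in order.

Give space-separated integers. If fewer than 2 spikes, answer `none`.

t=0: input=4 -> V=0 FIRE
t=1: input=1 -> V=6
t=2: input=4 -> V=0 FIRE
t=3: input=1 -> V=6
t=4: input=0 -> V=4
t=5: input=0 -> V=2
t=6: input=3 -> V=0 FIRE
t=7: input=1 -> V=6

Answer: 2 4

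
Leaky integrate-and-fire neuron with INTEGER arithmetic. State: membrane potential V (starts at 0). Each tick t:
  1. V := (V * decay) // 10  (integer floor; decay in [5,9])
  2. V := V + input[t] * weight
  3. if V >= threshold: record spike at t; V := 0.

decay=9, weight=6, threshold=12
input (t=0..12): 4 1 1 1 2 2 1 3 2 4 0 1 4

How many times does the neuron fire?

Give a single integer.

t=0: input=4 -> V=0 FIRE
t=1: input=1 -> V=6
t=2: input=1 -> V=11
t=3: input=1 -> V=0 FIRE
t=4: input=2 -> V=0 FIRE
t=5: input=2 -> V=0 FIRE
t=6: input=1 -> V=6
t=7: input=3 -> V=0 FIRE
t=8: input=2 -> V=0 FIRE
t=9: input=4 -> V=0 FIRE
t=10: input=0 -> V=0
t=11: input=1 -> V=6
t=12: input=4 -> V=0 FIRE

Answer: 8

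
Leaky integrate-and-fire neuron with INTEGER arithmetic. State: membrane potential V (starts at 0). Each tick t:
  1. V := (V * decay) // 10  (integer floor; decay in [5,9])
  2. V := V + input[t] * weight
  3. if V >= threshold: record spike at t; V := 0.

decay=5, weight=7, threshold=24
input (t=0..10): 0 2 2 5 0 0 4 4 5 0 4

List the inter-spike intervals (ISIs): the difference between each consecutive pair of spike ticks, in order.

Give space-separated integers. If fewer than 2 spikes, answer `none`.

t=0: input=0 -> V=0
t=1: input=2 -> V=14
t=2: input=2 -> V=21
t=3: input=5 -> V=0 FIRE
t=4: input=0 -> V=0
t=5: input=0 -> V=0
t=6: input=4 -> V=0 FIRE
t=7: input=4 -> V=0 FIRE
t=8: input=5 -> V=0 FIRE
t=9: input=0 -> V=0
t=10: input=4 -> V=0 FIRE

Answer: 3 1 1 2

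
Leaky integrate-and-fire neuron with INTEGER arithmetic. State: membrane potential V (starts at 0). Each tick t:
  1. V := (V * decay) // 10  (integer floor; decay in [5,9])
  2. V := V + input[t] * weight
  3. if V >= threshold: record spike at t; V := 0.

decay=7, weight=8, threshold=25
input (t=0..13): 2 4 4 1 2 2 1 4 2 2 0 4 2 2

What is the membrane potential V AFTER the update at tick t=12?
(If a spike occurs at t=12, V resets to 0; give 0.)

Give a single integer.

t=0: input=2 -> V=16
t=1: input=4 -> V=0 FIRE
t=2: input=4 -> V=0 FIRE
t=3: input=1 -> V=8
t=4: input=2 -> V=21
t=5: input=2 -> V=0 FIRE
t=6: input=1 -> V=8
t=7: input=4 -> V=0 FIRE
t=8: input=2 -> V=16
t=9: input=2 -> V=0 FIRE
t=10: input=0 -> V=0
t=11: input=4 -> V=0 FIRE
t=12: input=2 -> V=16
t=13: input=2 -> V=0 FIRE

Answer: 16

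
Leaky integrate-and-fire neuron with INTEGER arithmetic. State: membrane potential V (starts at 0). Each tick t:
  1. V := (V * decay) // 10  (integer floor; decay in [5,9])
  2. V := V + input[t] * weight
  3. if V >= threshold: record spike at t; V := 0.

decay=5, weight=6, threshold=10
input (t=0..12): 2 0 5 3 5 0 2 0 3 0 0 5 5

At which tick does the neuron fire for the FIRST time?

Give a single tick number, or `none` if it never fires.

t=0: input=2 -> V=0 FIRE
t=1: input=0 -> V=0
t=2: input=5 -> V=0 FIRE
t=3: input=3 -> V=0 FIRE
t=4: input=5 -> V=0 FIRE
t=5: input=0 -> V=0
t=6: input=2 -> V=0 FIRE
t=7: input=0 -> V=0
t=8: input=3 -> V=0 FIRE
t=9: input=0 -> V=0
t=10: input=0 -> V=0
t=11: input=5 -> V=0 FIRE
t=12: input=5 -> V=0 FIRE

Answer: 0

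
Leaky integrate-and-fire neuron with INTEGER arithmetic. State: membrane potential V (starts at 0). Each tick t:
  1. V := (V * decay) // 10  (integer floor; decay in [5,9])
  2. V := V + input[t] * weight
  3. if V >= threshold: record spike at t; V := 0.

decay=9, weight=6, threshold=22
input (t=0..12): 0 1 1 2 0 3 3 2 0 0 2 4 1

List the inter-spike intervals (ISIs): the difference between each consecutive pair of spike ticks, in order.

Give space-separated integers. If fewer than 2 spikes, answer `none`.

t=0: input=0 -> V=0
t=1: input=1 -> V=6
t=2: input=1 -> V=11
t=3: input=2 -> V=21
t=4: input=0 -> V=18
t=5: input=3 -> V=0 FIRE
t=6: input=3 -> V=18
t=7: input=2 -> V=0 FIRE
t=8: input=0 -> V=0
t=9: input=0 -> V=0
t=10: input=2 -> V=12
t=11: input=4 -> V=0 FIRE
t=12: input=1 -> V=6

Answer: 2 4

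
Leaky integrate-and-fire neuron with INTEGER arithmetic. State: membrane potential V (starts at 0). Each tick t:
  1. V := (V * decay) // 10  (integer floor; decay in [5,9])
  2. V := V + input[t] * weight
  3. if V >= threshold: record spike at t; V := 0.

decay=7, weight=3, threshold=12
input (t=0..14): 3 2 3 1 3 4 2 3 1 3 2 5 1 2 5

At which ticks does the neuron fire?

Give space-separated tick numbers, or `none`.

t=0: input=3 -> V=9
t=1: input=2 -> V=0 FIRE
t=2: input=3 -> V=9
t=3: input=1 -> V=9
t=4: input=3 -> V=0 FIRE
t=5: input=4 -> V=0 FIRE
t=6: input=2 -> V=6
t=7: input=3 -> V=0 FIRE
t=8: input=1 -> V=3
t=9: input=3 -> V=11
t=10: input=2 -> V=0 FIRE
t=11: input=5 -> V=0 FIRE
t=12: input=1 -> V=3
t=13: input=2 -> V=8
t=14: input=5 -> V=0 FIRE

Answer: 1 4 5 7 10 11 14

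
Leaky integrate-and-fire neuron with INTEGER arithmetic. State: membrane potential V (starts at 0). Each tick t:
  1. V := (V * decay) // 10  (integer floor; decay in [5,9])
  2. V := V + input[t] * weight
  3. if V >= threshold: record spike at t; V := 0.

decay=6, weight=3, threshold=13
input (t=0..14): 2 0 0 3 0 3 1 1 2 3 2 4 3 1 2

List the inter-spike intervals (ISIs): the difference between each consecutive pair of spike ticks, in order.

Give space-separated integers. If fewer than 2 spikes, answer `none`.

Answer: 2

Derivation:
t=0: input=2 -> V=6
t=1: input=0 -> V=3
t=2: input=0 -> V=1
t=3: input=3 -> V=9
t=4: input=0 -> V=5
t=5: input=3 -> V=12
t=6: input=1 -> V=10
t=7: input=1 -> V=9
t=8: input=2 -> V=11
t=9: input=3 -> V=0 FIRE
t=10: input=2 -> V=6
t=11: input=4 -> V=0 FIRE
t=12: input=3 -> V=9
t=13: input=1 -> V=8
t=14: input=2 -> V=10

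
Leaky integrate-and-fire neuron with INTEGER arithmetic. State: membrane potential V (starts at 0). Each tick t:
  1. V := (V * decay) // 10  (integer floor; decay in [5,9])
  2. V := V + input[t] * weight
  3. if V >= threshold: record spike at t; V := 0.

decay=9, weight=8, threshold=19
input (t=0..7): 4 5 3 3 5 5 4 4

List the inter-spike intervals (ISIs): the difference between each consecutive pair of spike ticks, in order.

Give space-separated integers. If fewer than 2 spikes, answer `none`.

t=0: input=4 -> V=0 FIRE
t=1: input=5 -> V=0 FIRE
t=2: input=3 -> V=0 FIRE
t=3: input=3 -> V=0 FIRE
t=4: input=5 -> V=0 FIRE
t=5: input=5 -> V=0 FIRE
t=6: input=4 -> V=0 FIRE
t=7: input=4 -> V=0 FIRE

Answer: 1 1 1 1 1 1 1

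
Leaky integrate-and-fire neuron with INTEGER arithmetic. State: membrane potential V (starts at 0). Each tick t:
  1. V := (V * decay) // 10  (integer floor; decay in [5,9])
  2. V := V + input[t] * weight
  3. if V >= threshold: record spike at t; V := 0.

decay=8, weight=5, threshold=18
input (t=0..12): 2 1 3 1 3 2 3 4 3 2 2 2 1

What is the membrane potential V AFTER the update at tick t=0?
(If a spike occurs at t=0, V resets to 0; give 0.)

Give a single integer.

t=0: input=2 -> V=10
t=1: input=1 -> V=13
t=2: input=3 -> V=0 FIRE
t=3: input=1 -> V=5
t=4: input=3 -> V=0 FIRE
t=5: input=2 -> V=10
t=6: input=3 -> V=0 FIRE
t=7: input=4 -> V=0 FIRE
t=8: input=3 -> V=15
t=9: input=2 -> V=0 FIRE
t=10: input=2 -> V=10
t=11: input=2 -> V=0 FIRE
t=12: input=1 -> V=5

Answer: 10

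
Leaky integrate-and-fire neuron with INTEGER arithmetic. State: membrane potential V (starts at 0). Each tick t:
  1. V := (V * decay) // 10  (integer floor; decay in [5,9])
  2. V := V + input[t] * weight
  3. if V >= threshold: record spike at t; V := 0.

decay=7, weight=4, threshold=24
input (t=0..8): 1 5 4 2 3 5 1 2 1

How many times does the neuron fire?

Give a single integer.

t=0: input=1 -> V=4
t=1: input=5 -> V=22
t=2: input=4 -> V=0 FIRE
t=3: input=2 -> V=8
t=4: input=3 -> V=17
t=5: input=5 -> V=0 FIRE
t=6: input=1 -> V=4
t=7: input=2 -> V=10
t=8: input=1 -> V=11

Answer: 2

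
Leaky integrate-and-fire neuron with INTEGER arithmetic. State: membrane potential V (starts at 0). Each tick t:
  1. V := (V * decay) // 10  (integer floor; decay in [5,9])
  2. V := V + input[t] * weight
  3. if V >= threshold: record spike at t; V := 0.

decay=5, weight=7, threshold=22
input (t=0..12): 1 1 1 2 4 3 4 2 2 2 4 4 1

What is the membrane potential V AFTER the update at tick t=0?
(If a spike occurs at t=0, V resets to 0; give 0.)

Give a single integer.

Answer: 7

Derivation:
t=0: input=1 -> V=7
t=1: input=1 -> V=10
t=2: input=1 -> V=12
t=3: input=2 -> V=20
t=4: input=4 -> V=0 FIRE
t=5: input=3 -> V=21
t=6: input=4 -> V=0 FIRE
t=7: input=2 -> V=14
t=8: input=2 -> V=21
t=9: input=2 -> V=0 FIRE
t=10: input=4 -> V=0 FIRE
t=11: input=4 -> V=0 FIRE
t=12: input=1 -> V=7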